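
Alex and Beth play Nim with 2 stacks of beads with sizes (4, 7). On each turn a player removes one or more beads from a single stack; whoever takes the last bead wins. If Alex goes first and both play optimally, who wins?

Compute the nim-sum pairwise:
4 XOR 7 = 3
The nim-sum is 3 ≠ 0, so this is an N-position: the player to move can win; Alex has a winning move.

Alex wins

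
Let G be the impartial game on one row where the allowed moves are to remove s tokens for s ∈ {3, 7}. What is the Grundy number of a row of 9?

1

Grundy values for subtraction set {3, 7}:
g(0) = mex{} = 0
g(1) = mex{} = 0
g(2) = mex{} = 0
g(3) = mex{0} = 1
g(4) = mex{0} = 1
g(5) = mex{0} = 1
g(6) = mex{1} = 0
g(7) = mex{0,1} = 2
g(8) = mex{0,1} = 2
g(9) = mex{0} = 1
So g(9) = 1.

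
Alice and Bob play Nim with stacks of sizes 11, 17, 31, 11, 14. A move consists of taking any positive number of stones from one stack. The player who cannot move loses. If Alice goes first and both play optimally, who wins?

Bob wins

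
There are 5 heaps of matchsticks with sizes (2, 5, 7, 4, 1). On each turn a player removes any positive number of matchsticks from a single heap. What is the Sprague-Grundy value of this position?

5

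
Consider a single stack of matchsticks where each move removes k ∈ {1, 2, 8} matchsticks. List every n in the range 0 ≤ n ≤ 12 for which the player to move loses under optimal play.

0, 3, 6, 9, 12

Grundy values for subtraction set {1, 2, 8}:
k:     0  1  2  3  4  5  6  7  8  9 10 11 12
g(k):  0  1  2  0  1  2  0  1  2  0  1  2  0
The P-positions (g = 0) in 0..12 are 0, 3, 6, 9, 12.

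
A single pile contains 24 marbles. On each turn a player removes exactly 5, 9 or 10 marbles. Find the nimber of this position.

1

Grundy values for subtraction set {5, 9, 10}:
k:     0  1  2  3  4  5  6  7  8  9 10 11 12 13 14 15 16 17 18 19 20 21 22 23 24
g(k):  0  0  0  0  0  1  1  1  1  1  2  2  2  2  2  0  0  0  0  0  1  1  1  1  1
So g(24) = 1.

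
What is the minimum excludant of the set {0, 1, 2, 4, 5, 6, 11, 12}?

3

The values 0, 1, 2 are all present; 3 is the first non-negative integer missing from the set.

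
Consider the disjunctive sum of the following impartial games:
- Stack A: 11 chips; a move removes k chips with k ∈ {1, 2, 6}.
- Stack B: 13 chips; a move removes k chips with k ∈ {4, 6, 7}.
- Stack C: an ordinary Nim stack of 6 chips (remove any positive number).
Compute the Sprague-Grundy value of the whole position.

Grundy values for stack A (subtraction set {1, 2, 6}):
k:     0  1  2  3  4  5  6  7  8  9 10 11
g(k):  0  1  2  0  1  2  3  0  1  2  0  1
So g(11) = 1.
Grundy values for stack B (subtraction set {4, 6, 7}):
g(0) = mex{} = 0
g(1) = mex{} = 0
g(2) = mex{} = 0
g(3) = mex{} = 0
g(4) = mex{0} = 1
g(5) = mex{0} = 1
g(6) = mex{0} = 1
g(7) = mex{0} = 1
g(8) = mex{0,1} = 2
g(9) = mex{0,1} = 2
g(10) = mex{0,1} = 2
g(11) = mex{1} = 0
g(12) = mex{1,2} = 0
g(13) = mex{1,2} = 0
So g(13) = 0.
Stack C is a plain Nim stack of size 6, so its Grundy value is 6.
The value of a disjunctive sum is the nim-sum of the parts.
Combined value = 1 XOR 0 XOR 6 = 7.

7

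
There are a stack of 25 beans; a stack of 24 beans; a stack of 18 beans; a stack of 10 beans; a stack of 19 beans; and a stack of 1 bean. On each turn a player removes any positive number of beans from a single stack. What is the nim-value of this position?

11

Nim-sum: 25 ^ 24 ^ 18 ^ 10 ^ 19 ^ 1 = 11.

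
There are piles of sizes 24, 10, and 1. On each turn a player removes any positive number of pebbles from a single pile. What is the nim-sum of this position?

19

Nim-sum: 24 XOR 10 XOR 1 = 19.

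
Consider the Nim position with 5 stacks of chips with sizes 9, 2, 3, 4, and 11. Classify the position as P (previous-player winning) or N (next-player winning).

Compute the nim-sum pairwise:
9 ⊕ 2 = 11
11 ⊕ 3 = 8
8 ⊕ 4 = 12
12 ⊕ 11 = 7
The nim-sum is 7 ≠ 0, so this is an N-position: the player to move can win.

N-position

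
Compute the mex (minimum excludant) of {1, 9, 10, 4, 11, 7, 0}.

The values 0, 1 are all present; 2 is the first non-negative integer missing from the set.

2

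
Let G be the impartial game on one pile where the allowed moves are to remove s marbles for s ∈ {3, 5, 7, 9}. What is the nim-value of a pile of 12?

Grundy values for subtraction set {3, 5, 7, 9}:
g(0) = mex{} = 0
g(1) = mex{} = 0
g(2) = mex{} = 0
g(3) = mex{0} = 1
g(4) = mex{0} = 1
g(5) = mex{0} = 1
g(6) = mex{0,1} = 2
g(7) = mex{0,1} = 2
g(8) = mex{0,1} = 2
g(9) = mex{0,1,2} = 3
g(10) = mex{0,1,2} = 3
g(11) = mex{0,1,2} = 3
g(12) = mex{1,2,3} = 0
So g(12) = 0.

0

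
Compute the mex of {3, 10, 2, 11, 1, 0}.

The values 0, 1, 2, 3 are all present; 4 is the first non-negative integer missing from the set.

4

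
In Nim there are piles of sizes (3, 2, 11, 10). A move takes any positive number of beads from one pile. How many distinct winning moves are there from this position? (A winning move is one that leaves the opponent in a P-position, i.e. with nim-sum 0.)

0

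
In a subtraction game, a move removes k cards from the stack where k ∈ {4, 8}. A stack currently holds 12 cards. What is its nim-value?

0

Grundy values for subtraction set {4, 8}:
g(0) = mex{} = 0
g(1) = mex{} = 0
g(2) = mex{} = 0
g(3) = mex{} = 0
g(4) = mex{0} = 1
g(5) = mex{0} = 1
g(6) = mex{0} = 1
g(7) = mex{0} = 1
g(8) = mex{0,1} = 2
g(9) = mex{0,1} = 2
g(10) = mex{0,1} = 2
g(11) = mex{0,1} = 2
g(12) = mex{1,2} = 0
So g(12) = 0.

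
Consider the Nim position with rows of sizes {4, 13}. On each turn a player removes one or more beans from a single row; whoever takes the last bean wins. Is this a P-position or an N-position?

N-position

Nim-sum: 4 XOR 13 = 9.
The nim-sum is 9 ≠ 0, so this is an N-position: the player to move can win.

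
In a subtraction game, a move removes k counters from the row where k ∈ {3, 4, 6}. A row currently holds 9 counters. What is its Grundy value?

Compute g(0), g(1), … for moves {3, 4, 6}:
k:     0  1  2  3  4  5  6  7  8  9
g(k):  0  0  0  1  1  1  2  2  2  0
So g(9) = 0.

0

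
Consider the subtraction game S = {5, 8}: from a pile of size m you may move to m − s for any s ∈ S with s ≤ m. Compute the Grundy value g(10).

Build the Grundy sequence with g(k) = mex{g(k−s) : s ∈ {5, 8}, s ≤ k}:
g(0) = mex{} = 0
g(1) = mex{} = 0
g(2) = mex{} = 0
g(3) = mex{} = 0
g(4) = mex{} = 0
g(5) = mex{0} = 1
g(6) = mex{0} = 1
g(7) = mex{0} = 1
g(8) = mex{0} = 1
g(9) = mex{0} = 1
g(10) = mex{0,1} = 2
So g(10) = 2.

2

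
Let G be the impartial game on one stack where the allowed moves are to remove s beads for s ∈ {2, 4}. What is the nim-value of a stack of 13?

Grundy values for subtraction set {2, 4}:
g(0) = mex{} = 0
g(1) = mex{} = 0
g(2) = mex{0} = 1
g(3) = mex{0} = 1
g(4) = mex{0,1} = 2
g(5) = mex{0,1} = 2
g(6) = mex{1,2} = 0
g(7) = mex{1,2} = 0
g(8) = mex{0,2} = 1
g(9) = mex{0,2} = 1
g(10) = mex{0,1} = 2
g(11) = mex{0,1} = 2
g(12) = mex{1,2} = 0
g(13) = mex{1,2} = 0
So g(13) = 0.

0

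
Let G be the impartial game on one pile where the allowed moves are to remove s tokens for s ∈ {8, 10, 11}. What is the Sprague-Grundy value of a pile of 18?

2

Compute g(0), g(1), … for moves {8, 10, 11}:
k:     0  1  2  3  4  5  6  7  8  9 10 11 12 13 14 15 16 17 18
g(k):  0  0  0  0  0  0  0  0  1  1  1  1  1  1  1  1  2  2  2
So g(18) = 2.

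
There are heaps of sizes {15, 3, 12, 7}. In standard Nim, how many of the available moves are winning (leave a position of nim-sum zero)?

Nim-sum: 15 XOR 3 XOR 12 XOR 7 = 7.
The overall nim-sum is X = 7. A heap of size p has a winning move iff p XOR X < p (reduce it to p XOR X).
  15: 15 XOR 7 = 8 < 15 — winning move (to 8).
  3: 3 XOR 7 = 4 ≥ 3 — no move.
  12: 12 XOR 7 = 11 < 12 — winning move (to 11).
  7: 7 XOR 7 = 0 < 7 — winning move (to 0).
That gives 3 winning moves.

3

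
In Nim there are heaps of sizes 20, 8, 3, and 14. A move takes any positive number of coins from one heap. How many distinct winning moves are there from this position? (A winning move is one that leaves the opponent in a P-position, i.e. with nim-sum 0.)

1

Compute the nim-sum pairwise:
20 XOR 8 = 28
28 XOR 3 = 31
31 XOR 14 = 17
The overall nim-sum is X = 17. A heap of size p has a winning move iff p XOR X < p (reduce it to p XOR X).
  20: 20 XOR 17 = 5 < 20 — winning move (to 5).
  8: 8 XOR 17 = 25 ≥ 8 — no move.
  3: 3 XOR 17 = 18 ≥ 3 — no move.
  14: 14 XOR 17 = 31 ≥ 14 — no move.
That gives 1 winning move.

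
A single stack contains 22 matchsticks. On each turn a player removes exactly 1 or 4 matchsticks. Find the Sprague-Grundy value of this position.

Compute g(0), g(1), … for moves {1, 4}:
k:     0  1  2  3  4  5  6  7  8  9 10 11 12 13 14 15 16 17 18 19 20 21 22
g(k):  0  1  0  1  2  0  1  0  1  2  0  1  0  1  2  0  1  0  1  2  0  1  0
So g(22) = 0.

0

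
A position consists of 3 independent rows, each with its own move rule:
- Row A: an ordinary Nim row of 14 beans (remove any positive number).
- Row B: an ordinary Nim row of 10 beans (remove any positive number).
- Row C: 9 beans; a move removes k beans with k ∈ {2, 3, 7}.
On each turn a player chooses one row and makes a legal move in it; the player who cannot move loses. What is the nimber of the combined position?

Row A is a plain Nim row of size 14, so its Grundy value is 14.
Row B is a plain Nim row of size 10, so its Grundy value is 10.
Build the Grundy sequence for row C with g(k) = mex{g(k−s) : s ∈ {2, 3, 7}, s ≤ k}:
g(0) = mex{} = 0
g(1) = mex{} = 0
g(2) = mex{0} = 1
g(3) = mex{0} = 1
g(4) = mex{0,1} = 2
g(5) = mex{1} = 0
g(6) = mex{1,2} = 0
g(7) = mex{0,2} = 1
g(8) = mex{0} = 1
g(9) = mex{0,1} = 2
So g(9) = 2.
By the Sprague-Grundy theorem, the Grundy value of a sum of independent games is the XOR of the component values.
Combined value = 14 XOR 10 XOR 2 = 6.

6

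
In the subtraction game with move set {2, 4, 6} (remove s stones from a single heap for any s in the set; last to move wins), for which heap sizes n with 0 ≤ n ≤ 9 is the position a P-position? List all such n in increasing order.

0, 1, 8, 9

Grundy values for subtraction set {2, 4, 6}:
k:     0  1  2  3  4  5  6  7  8  9
g(k):  0  0  1  1  2  2  3  3  0  0
The P-positions (g = 0) in 0..9 are 0, 1, 8, 9.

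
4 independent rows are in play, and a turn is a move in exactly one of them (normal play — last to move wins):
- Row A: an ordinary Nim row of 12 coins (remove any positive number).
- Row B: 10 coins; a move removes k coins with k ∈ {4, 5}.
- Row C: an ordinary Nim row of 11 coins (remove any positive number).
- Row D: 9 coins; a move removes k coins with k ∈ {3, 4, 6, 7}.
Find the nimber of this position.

4

Row A is a plain Nim row of size 12, so its Grundy value is 12.
For row B, compute g(0), g(1), … with moves {4, 5}:
g(0) = mex{} = 0
g(1) = mex{} = 0
g(2) = mex{} = 0
g(3) = mex{} = 0
g(4) = mex{0} = 1
g(5) = mex{0} = 1
g(6) = mex{0} = 1
g(7) = mex{0} = 1
g(8) = mex{0,1} = 2
g(9) = mex{1} = 0
g(10) = mex{1} = 0
So g(10) = 0.
Row C is a plain Nim row of size 11, so its Grundy value is 11.
Build the Grundy sequence for row D with g(k) = mex{g(k−s) : s ∈ {3, 4, 6, 7}, s ≤ k}:
k:     0  1  2  3  4  5  6  7  8  9
g(k):  0  0  0  1  1  1  2  2  2  3
So g(9) = 3.
The value of a disjunctive sum is the nim-sum of the parts.
Combined value = 12 XOR 0 XOR 11 XOR 3 = 4.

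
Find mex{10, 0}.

0 is in the set but 1 is not, so the mex is 1.

1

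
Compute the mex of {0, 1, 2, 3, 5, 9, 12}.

4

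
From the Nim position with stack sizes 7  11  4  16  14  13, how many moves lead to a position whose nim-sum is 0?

1

In binary:
  00111  (7)
  01011  (11)
  00100  (4)
  10000  (16)
  01110  (14)
  01101  (13)
  -----
  11011  (27)
The overall nim-sum is X = 27. A stack of size p has a winning move iff p XOR X < p (reduce it to p XOR X).
  7: 7 XOR 27 = 28 ≥ 7 — no move.
  11: 11 XOR 27 = 16 ≥ 11 — no move.
  4: 4 XOR 27 = 31 ≥ 4 — no move.
  16: 16 XOR 27 = 11 < 16 — winning move (to 11).
  14: 14 XOR 27 = 21 ≥ 14 — no move.
  13: 13 XOR 27 = 22 ≥ 13 — no move.
That gives 1 winning move.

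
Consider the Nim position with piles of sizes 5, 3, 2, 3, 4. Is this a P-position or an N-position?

Bitwise XOR of the heap sizes:
  101  (5)
  011  (3)
  010  (2)
  011  (3)
  100  (4)
  ---
  011  (3)
The nim-sum is 3 ≠ 0, so this is an N-position: the player to move can win.

N-position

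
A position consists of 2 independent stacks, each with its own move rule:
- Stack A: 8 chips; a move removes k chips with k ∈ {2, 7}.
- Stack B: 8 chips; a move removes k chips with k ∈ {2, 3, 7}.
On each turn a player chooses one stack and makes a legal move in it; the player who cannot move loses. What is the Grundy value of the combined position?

3

Grundy values for stack A (subtraction set {2, 7}):
k:     0  1  2  3  4  5  6  7  8
g(k):  0  0  1  1  0  0  1  1  2
So g(8) = 2.
For stack B, compute g(0), g(1), … with moves {2, 3, 7}:
k:     0  1  2  3  4  5  6  7  8
g(k):  0  0  1  1  2  0  0  1  1
So g(8) = 1.
The value of a disjunctive sum is the nim-sum of the parts.
Combined value = 2 ⊕ 1 = 3.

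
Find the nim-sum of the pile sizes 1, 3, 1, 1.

2

Bitwise XOR of the heap sizes:
  01  (1)
  11  (3)
  01  (1)
  01  (1)
  --
  10  (2)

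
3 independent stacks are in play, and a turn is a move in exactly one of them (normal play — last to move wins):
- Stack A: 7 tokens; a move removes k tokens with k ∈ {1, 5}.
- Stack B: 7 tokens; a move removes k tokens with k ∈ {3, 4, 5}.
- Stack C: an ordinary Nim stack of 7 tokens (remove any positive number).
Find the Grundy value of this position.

4

For stack A, compute g(0), g(1), … with moves {1, 5}:
g(0) = mex{} = 0
g(1) = mex{0} = 1
g(2) = mex{1} = 0
g(3) = mex{0} = 1
g(4) = mex{1} = 0
g(5) = mex{0} = 1
g(6) = mex{1} = 0
g(7) = mex{0} = 1
So g(7) = 1.
For stack B, compute g(0), g(1), … with moves {3, 4, 5}:
k:     0  1  2  3  4  5  6  7
g(k):  0  0  0  1  1  1  2  2
So g(7) = 2.
Stack C is a plain Nim stack of size 7, so its Grundy value is 7.
The value of a disjunctive sum is the nim-sum of the parts.
Combined value = 1 ⊕ 2 ⊕ 7 = 4.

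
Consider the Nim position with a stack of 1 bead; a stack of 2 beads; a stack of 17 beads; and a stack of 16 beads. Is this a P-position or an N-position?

N-position

Nim-sum: 1 ^ 2 ^ 17 ^ 16 = 2.
The nim-sum is 2 ≠ 0, so this is an N-position: the player to move can win.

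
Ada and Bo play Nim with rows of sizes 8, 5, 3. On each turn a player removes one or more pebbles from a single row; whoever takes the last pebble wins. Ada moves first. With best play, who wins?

Ada wins

Nim-sum: 8 ⊕ 5 ⊕ 3 = 14.
The nim-sum is 14 ≠ 0, so this is an N-position: the player to move can win; Ada has a winning move.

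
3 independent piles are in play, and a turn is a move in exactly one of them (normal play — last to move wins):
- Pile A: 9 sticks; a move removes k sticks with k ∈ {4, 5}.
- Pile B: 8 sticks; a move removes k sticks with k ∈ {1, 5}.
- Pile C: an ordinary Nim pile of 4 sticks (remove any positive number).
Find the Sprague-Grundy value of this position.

4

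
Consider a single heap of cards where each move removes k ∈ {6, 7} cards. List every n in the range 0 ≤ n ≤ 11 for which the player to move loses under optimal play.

0, 1, 2, 3, 4, 5

Build the Grundy sequence with g(k) = mex{g(k−s) : s ∈ {6, 7}, s ≤ k}:
g(0) = mex{} = 0
g(1) = mex{} = 0
g(2) = mex{} = 0
g(3) = mex{} = 0
g(4) = mex{} = 0
g(5) = mex{} = 0
g(6) = mex{0} = 1
g(7) = mex{0} = 1
g(8) = mex{0} = 1
g(9) = mex{0} = 1
g(10) = mex{0} = 1
g(11) = mex{0} = 1
The P-positions (g = 0) in 0..11 are 0, 1, 2, 3, 4, 5.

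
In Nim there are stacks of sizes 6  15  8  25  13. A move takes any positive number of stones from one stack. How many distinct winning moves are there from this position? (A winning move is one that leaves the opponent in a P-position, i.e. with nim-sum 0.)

1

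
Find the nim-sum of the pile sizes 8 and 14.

Nim-sum: 8 ⊕ 14 = 6.

6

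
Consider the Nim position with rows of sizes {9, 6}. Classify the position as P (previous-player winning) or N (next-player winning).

Nim-sum: 9 ^ 6 = 15.
The nim-sum is 15 ≠ 0, so this is an N-position: the player to move can win.

N-position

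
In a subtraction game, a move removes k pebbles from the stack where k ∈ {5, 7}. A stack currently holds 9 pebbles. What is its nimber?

1

Compute g(0), g(1), … for moves {5, 7}:
g(0) = mex{} = 0
g(1) = mex{} = 0
g(2) = mex{} = 0
g(3) = mex{} = 0
g(4) = mex{} = 0
g(5) = mex{0} = 1
g(6) = mex{0} = 1
g(7) = mex{0} = 1
g(8) = mex{0} = 1
g(9) = mex{0} = 1
So g(9) = 1.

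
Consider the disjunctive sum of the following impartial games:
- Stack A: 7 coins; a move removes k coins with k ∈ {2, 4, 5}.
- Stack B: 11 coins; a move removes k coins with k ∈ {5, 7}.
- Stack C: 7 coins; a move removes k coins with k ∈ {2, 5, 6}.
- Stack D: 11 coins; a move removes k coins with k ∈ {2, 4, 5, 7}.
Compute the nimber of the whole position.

0

Grundy values for stack A (subtraction set {2, 4, 5}):
g(0) = mex{} = 0
g(1) = mex{} = 0
g(2) = mex{0} = 1
g(3) = mex{0} = 1
g(4) = mex{0,1} = 2
g(5) = mex{0,1} = 2
g(6) = mex{0,1,2} = 3
g(7) = mex{1,2} = 0
So g(7) = 0.
Build the Grundy sequence for stack B with g(k) = mex{g(k−s) : s ∈ {5, 7}, s ≤ k}:
g(0) = mex{} = 0
g(1) = mex{} = 0
g(2) = mex{} = 0
g(3) = mex{} = 0
g(4) = mex{} = 0
g(5) = mex{0} = 1
g(6) = mex{0} = 1
g(7) = mex{0} = 1
g(8) = mex{0} = 1
g(9) = mex{0} = 1
g(10) = mex{0,1} = 2
g(11) = mex{0,1} = 2
So g(11) = 2.
Build the Grundy sequence for stack C with g(k) = mex{g(k−s) : s ∈ {2, 5, 6}, s ≤ k}:
k:     0  1  2  3  4  5  6  7
g(k):  0  0  1  1  0  2  1  3
So g(7) = 3.
Build the Grundy sequence for stack D with g(k) = mex{g(k−s) : s ∈ {2, 4, 5, 7}, s ≤ k}:
k:     0  1  2  3  4  5  6  7  8  9 10 11
g(k):  0  0  1  1  2  2  3  3  4  0  0  1
So g(11) = 1.
The value of a disjunctive sum is the nim-sum of the parts.
Combined value = 0 XOR 2 XOR 3 XOR 1 = 0.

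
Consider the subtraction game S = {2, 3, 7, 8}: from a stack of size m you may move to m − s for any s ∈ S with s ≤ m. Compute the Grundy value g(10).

0

Grundy values for subtraction set {2, 3, 7, 8}:
k:     0  1  2  3  4  5  6  7  8  9 10
g(k):  0  0  1  1  2  0  0  1  1  2  0
So g(10) = 0.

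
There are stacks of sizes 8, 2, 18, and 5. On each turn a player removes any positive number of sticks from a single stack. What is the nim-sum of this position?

29

Compute the nim-sum pairwise:
8 XOR 2 = 10
10 XOR 18 = 24
24 XOR 5 = 29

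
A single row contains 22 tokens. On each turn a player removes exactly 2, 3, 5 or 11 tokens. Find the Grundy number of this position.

Grundy values for subtraction set {2, 3, 5, 11}:
k:     0  1  2  3  4  5  6  7  8  9 10 11 12 13 14 15 16 17 18 19 20 21 22
g(k):  0  0  1  1  2  2  3  0  0  1  1  2  2  3  0  0  1  1  2  2  3  0  0
So g(22) = 0.

0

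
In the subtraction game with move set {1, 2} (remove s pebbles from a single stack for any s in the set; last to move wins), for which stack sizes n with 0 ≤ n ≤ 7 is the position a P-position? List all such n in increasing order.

Build the Grundy sequence with g(k) = mex{g(k−s) : s ∈ {1, 2}, s ≤ k}:
g(0) = mex{} = 0
g(1) = mex{0} = 1
g(2) = mex{0,1} = 2
g(3) = mex{1,2} = 0
g(4) = mex{0,2} = 1
g(5) = mex{0,1} = 2
g(6) = mex{1,2} = 0
g(7) = mex{0,2} = 1
The P-positions (g = 0) in 0..7 are 0, 3, 6.

0, 3, 6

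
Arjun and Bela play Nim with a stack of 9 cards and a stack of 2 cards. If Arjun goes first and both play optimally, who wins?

Arjun wins

Bitwise XOR of the heap sizes:
  1001  (9)
  0010  (2)
  ----
  1011  (11)
The nim-sum is 11 ≠ 0, so this is an N-position: the player to move can win; Arjun has a winning move.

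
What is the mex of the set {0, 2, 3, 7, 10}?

1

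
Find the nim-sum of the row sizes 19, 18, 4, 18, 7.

Compute the nim-sum pairwise:
19 XOR 18 = 1
1 XOR 4 = 5
5 XOR 18 = 23
23 XOR 7 = 16

16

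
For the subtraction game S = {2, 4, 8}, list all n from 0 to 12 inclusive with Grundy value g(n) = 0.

0, 1, 6, 7, 12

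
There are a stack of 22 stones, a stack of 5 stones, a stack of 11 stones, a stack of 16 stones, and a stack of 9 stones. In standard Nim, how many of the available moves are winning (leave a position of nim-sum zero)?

Bitwise XOR of the heap sizes:
  10110  (22)
  00101  (5)
  01011  (11)
  10000  (16)
  01001  (9)
  -----
  00001  (1)
The overall nim-sum is X = 1. A stack of size p has a winning move iff p XOR X < p (reduce it to p XOR X).
  22: 22 XOR 1 = 23 ≥ 22 — no move.
  5: 5 XOR 1 = 4 < 5 — winning move (to 4).
  11: 11 XOR 1 = 10 < 11 — winning move (to 10).
  16: 16 XOR 1 = 17 ≥ 16 — no move.
  9: 9 XOR 1 = 8 < 9 — winning move (to 8).
That gives 3 winning moves.

3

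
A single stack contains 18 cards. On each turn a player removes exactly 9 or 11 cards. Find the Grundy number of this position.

Build the Grundy sequence with g(k) = mex{g(k−s) : s ∈ {9, 11}, s ≤ k}:
k:     0  1  2  3  4  5  6  7  8  9 10 11 12 13 14 15 16 17 18
g(k):  0  0  0  0  0  0  0  0  0  1  1  1  1  1  1  1  1  1  2
So g(18) = 2.

2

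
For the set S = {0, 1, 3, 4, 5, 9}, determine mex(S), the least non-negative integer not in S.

2

The values 0, 1 are all present; 2 is the first non-negative integer missing from the set.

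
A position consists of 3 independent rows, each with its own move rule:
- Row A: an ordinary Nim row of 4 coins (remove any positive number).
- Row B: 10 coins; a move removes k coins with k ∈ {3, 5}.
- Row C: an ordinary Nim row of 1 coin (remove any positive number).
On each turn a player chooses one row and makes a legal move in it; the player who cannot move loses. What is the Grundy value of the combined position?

5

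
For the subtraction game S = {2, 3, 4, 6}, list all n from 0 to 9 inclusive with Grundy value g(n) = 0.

Compute g(0), g(1), … for moves {2, 3, 4, 6}:
k:     0  1  2  3  4  5  6  7  8  9
g(k):  0  0  1  1  2  2  3  3  0  0
The P-positions (g = 0) in 0..9 are 0, 1, 8, 9.

0, 1, 8, 9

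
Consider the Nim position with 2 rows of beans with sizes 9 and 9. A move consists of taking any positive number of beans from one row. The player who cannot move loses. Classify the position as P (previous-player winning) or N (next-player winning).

P-position

Compute the nim-sum pairwise:
9 XOR 9 = 0
The nim-sum is 0, so this is a P-position: the player to move is in a losing position under optimal play.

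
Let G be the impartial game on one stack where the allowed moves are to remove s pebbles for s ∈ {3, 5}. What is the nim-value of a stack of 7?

Build the Grundy sequence with g(k) = mex{g(k−s) : s ∈ {3, 5}, s ≤ k}:
k:     0  1  2  3  4  5  6  7
g(k):  0  0  0  1  1  1  2  2
So g(7) = 2.

2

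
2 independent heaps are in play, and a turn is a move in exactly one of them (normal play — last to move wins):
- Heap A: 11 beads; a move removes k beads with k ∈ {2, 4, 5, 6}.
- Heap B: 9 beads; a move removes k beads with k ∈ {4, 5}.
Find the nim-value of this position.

1

Grundy values for heap A (subtraction set {2, 4, 5, 6}):
k:     0  1  2  3  4  5  6  7  8  9 10 11
g(k):  0  0  1  1  2  2  3  3  0  0  1  1
So g(11) = 1.
Grundy values for heap B (subtraction set {4, 5}):
g(0) = mex{} = 0
g(1) = mex{} = 0
g(2) = mex{} = 0
g(3) = mex{} = 0
g(4) = mex{0} = 1
g(5) = mex{0} = 1
g(6) = mex{0} = 1
g(7) = mex{0} = 1
g(8) = mex{0,1} = 2
g(9) = mex{1} = 0
So g(9) = 0.
By the Sprague-Grundy theorem, the Grundy value of a sum of independent games is the XOR of the component values.
Combined value = 1 XOR 0 = 1.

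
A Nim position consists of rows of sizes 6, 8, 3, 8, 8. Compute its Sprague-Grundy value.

Nim-sum: 6 ^ 8 ^ 3 ^ 8 ^ 8 = 13.

13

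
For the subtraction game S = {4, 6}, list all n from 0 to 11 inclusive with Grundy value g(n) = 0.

0, 1, 2, 3, 10, 11

Grundy values for subtraction set {4, 6}:
g(0) = mex{} = 0
g(1) = mex{} = 0
g(2) = mex{} = 0
g(3) = mex{} = 0
g(4) = mex{0} = 1
g(5) = mex{0} = 1
g(6) = mex{0} = 1
g(7) = mex{0} = 1
g(8) = mex{0,1} = 2
g(9) = mex{0,1} = 2
g(10) = mex{1} = 0
g(11) = mex{1} = 0
The P-positions (g = 0) in 0..11 are 0, 1, 2, 3, 10, 11.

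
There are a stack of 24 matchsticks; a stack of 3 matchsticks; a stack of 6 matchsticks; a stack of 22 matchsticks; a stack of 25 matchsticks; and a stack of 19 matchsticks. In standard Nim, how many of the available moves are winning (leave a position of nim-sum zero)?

3

Compute the nim-sum pairwise:
24 ⊕ 3 = 27
27 ⊕ 6 = 29
29 ⊕ 22 = 11
11 ⊕ 25 = 18
18 ⊕ 19 = 1
The overall nim-sum is X = 1. A stack of size p has a winning move iff p XOR X < p (reduce it to p XOR X).
  24: 24 XOR 1 = 25 ≥ 24 — no move.
  3: 3 XOR 1 = 2 < 3 — winning move (to 2).
  6: 6 XOR 1 = 7 ≥ 6 — no move.
  22: 22 XOR 1 = 23 ≥ 22 — no move.
  25: 25 XOR 1 = 24 < 25 — winning move (to 24).
  19: 19 XOR 1 = 18 < 19 — winning move (to 18).
That gives 3 winning moves.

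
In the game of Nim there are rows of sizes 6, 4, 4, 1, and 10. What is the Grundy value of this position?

Bitwise XOR of the heap sizes:
  0110  (6)
  0100  (4)
  0100  (4)
  0001  (1)
  1010  (10)
  ----
  1101  (13)

13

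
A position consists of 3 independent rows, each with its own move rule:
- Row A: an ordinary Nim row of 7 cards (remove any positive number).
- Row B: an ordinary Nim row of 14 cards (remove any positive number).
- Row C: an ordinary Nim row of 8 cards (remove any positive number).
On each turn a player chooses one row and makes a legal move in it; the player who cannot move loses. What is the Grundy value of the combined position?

Row A is a plain Nim row of size 7, so its Grundy value is 7.
Row B is a plain Nim row of size 14, so its Grundy value is 14.
Row C is a plain Nim row of size 8, so its Grundy value is 8.
By the Sprague-Grundy theorem, the Grundy value of a sum of independent games is the XOR of the component values.
Combined value = 7 ⊕ 14 ⊕ 8 = 1.

1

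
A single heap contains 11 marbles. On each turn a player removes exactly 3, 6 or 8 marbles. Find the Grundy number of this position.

0

Grundy values for subtraction set {3, 6, 8}:
k:     0  1  2  3  4  5  6  7  8  9 10 11
g(k):  0  0  0  1  1  1  2  2  2  3  3  0
So g(11) = 0.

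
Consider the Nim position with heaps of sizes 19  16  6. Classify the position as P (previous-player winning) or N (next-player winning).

N-position

Nim-sum: 19 ⊕ 16 ⊕ 6 = 5.
The nim-sum is 5 ≠ 0, so this is an N-position: the player to move can win.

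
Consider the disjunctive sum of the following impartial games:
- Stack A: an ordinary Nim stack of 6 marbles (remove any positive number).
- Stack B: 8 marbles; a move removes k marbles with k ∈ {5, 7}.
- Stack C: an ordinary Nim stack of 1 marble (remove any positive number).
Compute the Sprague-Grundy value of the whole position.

Stack A is a plain Nim stack of size 6, so its Grundy value is 6.
Grundy values for stack B (subtraction set {5, 7}):
k:     0  1  2  3  4  5  6  7  8
g(k):  0  0  0  0  0  1  1  1  1
So g(8) = 1.
Stack C is a plain Nim stack of size 1, so its Grundy value is 1.
The value of a disjunctive sum is the nim-sum of the parts.
Combined value = 6 ⊕ 1 ⊕ 1 = 6.

6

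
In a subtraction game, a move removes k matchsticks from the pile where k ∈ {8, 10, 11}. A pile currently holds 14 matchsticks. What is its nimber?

1

Grundy values for subtraction set {8, 10, 11}:
k:     0  1  2  3  4  5  6  7  8  9 10 11 12 13 14
g(k):  0  0  0  0  0  0  0  0  1  1  1  1  1  1  1
So g(14) = 1.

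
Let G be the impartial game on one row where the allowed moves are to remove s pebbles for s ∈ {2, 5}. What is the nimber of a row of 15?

0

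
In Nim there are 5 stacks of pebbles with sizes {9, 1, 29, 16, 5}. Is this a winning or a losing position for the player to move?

Losing position

Nim-sum: 9 ^ 1 ^ 29 ^ 16 ^ 5 = 0.
The nim-sum is 0, so this is a P-position: the player to move is in a losing position under optimal play.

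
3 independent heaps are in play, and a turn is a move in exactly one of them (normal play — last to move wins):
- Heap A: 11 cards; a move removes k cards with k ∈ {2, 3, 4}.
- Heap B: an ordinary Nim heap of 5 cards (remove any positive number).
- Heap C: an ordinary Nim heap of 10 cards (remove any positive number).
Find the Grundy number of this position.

13

Build the Grundy sequence for heap A with g(k) = mex{g(k−s) : s ∈ {2, 3, 4}, s ≤ k}:
k:     0  1  2  3  4  5  6  7  8  9 10 11
g(k):  0  0  1  1  2  2  0  0  1  1  2  2
So g(11) = 2.
Heap B is a plain Nim heap of size 5, so its Grundy value is 5.
Heap C is a plain Nim heap of size 10, so its Grundy value is 10.
The value of a disjunctive sum is the nim-sum of the parts.
Combined value = 2 ⊕ 5 ⊕ 10 = 13.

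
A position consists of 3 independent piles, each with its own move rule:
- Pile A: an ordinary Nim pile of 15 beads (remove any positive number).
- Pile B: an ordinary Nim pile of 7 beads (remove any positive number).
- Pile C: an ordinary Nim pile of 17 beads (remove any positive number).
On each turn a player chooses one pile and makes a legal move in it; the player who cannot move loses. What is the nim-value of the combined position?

Pile A is a plain Nim pile of size 15, so its Grundy value is 15.
Pile B is a plain Nim pile of size 7, so its Grundy value is 7.
Pile C is a plain Nim pile of size 17, so its Grundy value is 17.
By the Sprague-Grundy theorem, the Grundy value of a sum of independent games is the XOR of the component values.
Combined value = 15 ⊕ 7 ⊕ 17 = 25.

25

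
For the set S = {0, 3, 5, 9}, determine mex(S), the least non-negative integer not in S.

0 is in the set but 1 is not, so the mex is 1.

1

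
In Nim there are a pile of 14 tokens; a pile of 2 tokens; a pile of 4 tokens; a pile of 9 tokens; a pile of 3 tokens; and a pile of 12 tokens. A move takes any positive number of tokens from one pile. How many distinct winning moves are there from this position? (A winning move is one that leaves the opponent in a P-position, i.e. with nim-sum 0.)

Nim-sum: 14 ⊕ 2 ⊕ 4 ⊕ 9 ⊕ 3 ⊕ 12 = 14.
The overall nim-sum is X = 14. A pile of size p has a winning move iff p XOR X < p (reduce it to p XOR X).
  14: 14 XOR 14 = 0 < 14 — winning move (to 0).
  2: 2 XOR 14 = 12 ≥ 2 — no move.
  4: 4 XOR 14 = 10 ≥ 4 — no move.
  9: 9 XOR 14 = 7 < 9 — winning move (to 7).
  3: 3 XOR 14 = 13 ≥ 3 — no move.
  12: 12 XOR 14 = 2 < 12 — winning move (to 2).
That gives 3 winning moves.

3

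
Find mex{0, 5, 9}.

0 is in the set but 1 is not, so the mex is 1.

1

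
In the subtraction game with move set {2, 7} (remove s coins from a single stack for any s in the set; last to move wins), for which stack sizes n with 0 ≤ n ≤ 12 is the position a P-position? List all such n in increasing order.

0, 1, 4, 5, 9, 10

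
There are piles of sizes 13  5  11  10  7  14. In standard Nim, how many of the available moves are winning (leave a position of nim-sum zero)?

Nim-sum: 13 XOR 5 XOR 11 XOR 10 XOR 7 XOR 14 = 0.
The nim-sum is already 0, so every move leaves a nonzero nim-sum — there are no winning moves.

0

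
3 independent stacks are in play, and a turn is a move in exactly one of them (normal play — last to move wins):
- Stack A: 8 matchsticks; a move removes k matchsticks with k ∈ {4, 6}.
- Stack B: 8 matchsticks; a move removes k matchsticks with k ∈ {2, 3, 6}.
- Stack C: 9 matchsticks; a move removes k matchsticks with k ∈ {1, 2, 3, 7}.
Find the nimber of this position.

Build the Grundy sequence for stack A with g(k) = mex{g(k−s) : s ∈ {4, 6}, s ≤ k}:
k:     0  1  2  3  4  5  6  7  8
g(k):  0  0  0  0  1  1  1  1  2
So g(8) = 2.
For stack B, compute g(0), g(1), … with moves {2, 3, 6}:
g(0) = mex{} = 0
g(1) = mex{} = 0
g(2) = mex{0} = 1
g(3) = mex{0} = 1
g(4) = mex{0,1} = 2
g(5) = mex{1} = 0
g(6) = mex{0,1,2} = 3
g(7) = mex{0,2} = 1
g(8) = mex{0,1,3} = 2
So g(8) = 2.
Grundy values for stack C (subtraction set {1, 2, 3, 7}):
k:     0  1  2  3  4  5  6  7  8  9
g(k):  0  1  2  3  0  1  2  3  0  1
So g(9) = 1.
By the Sprague-Grundy theorem, the Grundy value of a sum of independent games is the XOR of the component values.
Combined value = 2 ⊕ 2 ⊕ 1 = 1.

1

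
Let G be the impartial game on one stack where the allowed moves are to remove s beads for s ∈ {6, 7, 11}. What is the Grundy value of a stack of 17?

Compute g(0), g(1), … for moves {6, 7, 11}:
k:     0  1  2  3  4  5  6  7  8  9 10 11 12 13 14 15 16 17
g(k):  0  0  0  0  0  0  1  1  1  1  1  1  2  2  2  2  2  0
So g(17) = 0.

0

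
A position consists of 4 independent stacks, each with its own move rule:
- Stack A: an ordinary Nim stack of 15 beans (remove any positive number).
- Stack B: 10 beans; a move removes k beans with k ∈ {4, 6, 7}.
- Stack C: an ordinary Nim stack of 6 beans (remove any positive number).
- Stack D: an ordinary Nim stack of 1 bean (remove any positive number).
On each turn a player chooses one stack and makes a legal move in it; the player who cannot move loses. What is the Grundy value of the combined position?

10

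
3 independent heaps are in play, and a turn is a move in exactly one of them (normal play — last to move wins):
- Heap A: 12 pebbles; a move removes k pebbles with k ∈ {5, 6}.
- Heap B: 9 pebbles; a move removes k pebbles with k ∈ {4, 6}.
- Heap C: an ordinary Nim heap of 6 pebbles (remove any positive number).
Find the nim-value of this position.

Build the Grundy sequence for heap A with g(k) = mex{g(k−s) : s ∈ {5, 6}, s ≤ k}:
k:     0  1  2  3  4  5  6  7  8  9 10 11 12
g(k):  0  0  0  0  0  1  1  1  1  1  2  0  0
So g(12) = 0.
Build the Grundy sequence for heap B with g(k) = mex{g(k−s) : s ∈ {4, 6}, s ≤ k}:
k:     0  1  2  3  4  5  6  7  8  9
g(k):  0  0  0  0  1  1  1  1  2  2
So g(9) = 2.
Heap C is a plain Nim heap of size 6, so its Grundy value is 6.
By the Sprague-Grundy theorem, the Grundy value of a sum of independent games is the XOR of the component values.
Combined value = 0 ⊕ 2 ⊕ 6 = 4.

4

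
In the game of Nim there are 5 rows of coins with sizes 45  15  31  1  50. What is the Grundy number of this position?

In binary:
  101101  (45)
  001111  (15)
  011111  (31)
  000001  (1)
  110010  (50)
  ------
  001110  (14)

14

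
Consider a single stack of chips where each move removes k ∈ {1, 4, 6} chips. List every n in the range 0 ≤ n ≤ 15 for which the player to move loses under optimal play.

0, 2, 5, 7, 10, 12, 15

Build the Grundy sequence with g(k) = mex{g(k−s) : s ∈ {1, 4, 6}, s ≤ k}:
k:     0  1  2  3  4  5  6  7  8  9 10 11 12 13 14 15
g(k):  0  1  0  1  2  0  1  0  1  2  0  1  0  1  2  0
The P-positions (g = 0) in 0..15 are 0, 2, 5, 7, 10, 12, 15.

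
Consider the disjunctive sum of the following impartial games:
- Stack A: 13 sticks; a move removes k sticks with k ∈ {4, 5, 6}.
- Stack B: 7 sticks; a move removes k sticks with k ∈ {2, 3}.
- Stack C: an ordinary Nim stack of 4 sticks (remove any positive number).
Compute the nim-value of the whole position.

For stack A, compute g(0), g(1), … with moves {4, 5, 6}:
k:     0  1  2  3  4  5  6  7  8  9 10 11 12 13
g(k):  0  0  0  0  1  1  1  1  2  2  0  0  0  0
So g(13) = 0.
Build the Grundy sequence for stack B with g(k) = mex{g(k−s) : s ∈ {2, 3}, s ≤ k}:
k:     0  1  2  3  4  5  6  7
g(k):  0  0  1  1  2  0  0  1
So g(7) = 1.
Stack C is a plain Nim stack of size 4, so its Grundy value is 4.
By the Sprague-Grundy theorem, the Grundy value of a sum of independent games is the XOR of the component values.
Combined value = 0 XOR 1 XOR 4 = 5.

5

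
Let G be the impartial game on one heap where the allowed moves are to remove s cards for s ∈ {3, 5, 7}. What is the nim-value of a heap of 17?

Build the Grundy sequence with g(k) = mex{g(k−s) : s ∈ {3, 5, 7}, s ≤ k}:
k:     0  1  2  3  4  5  6  7  8  9 10 11 12 13 14 15 16 17
g(k):  0  0  0  1  1  1  2  2  2  3  0  0  0  1  1  1  2  2
So g(17) = 2.

2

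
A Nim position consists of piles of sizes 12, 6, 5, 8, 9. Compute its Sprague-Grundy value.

Nim-sum: 12 ^ 6 ^ 5 ^ 8 ^ 9 = 14.

14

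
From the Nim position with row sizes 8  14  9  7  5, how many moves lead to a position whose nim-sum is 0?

Nim-sum: 8 ^ 14 ^ 9 ^ 7 ^ 5 = 13.
The overall nim-sum is X = 13. A row of size p has a winning move iff p XOR X < p (reduce it to p XOR X).
  8: 8 XOR 13 = 5 < 8 — winning move (to 5).
  14: 14 XOR 13 = 3 < 14 — winning move (to 3).
  9: 9 XOR 13 = 4 < 9 — winning move (to 4).
  7: 7 XOR 13 = 10 ≥ 7 — no move.
  5: 5 XOR 13 = 8 ≥ 5 — no move.
That gives 3 winning moves.

3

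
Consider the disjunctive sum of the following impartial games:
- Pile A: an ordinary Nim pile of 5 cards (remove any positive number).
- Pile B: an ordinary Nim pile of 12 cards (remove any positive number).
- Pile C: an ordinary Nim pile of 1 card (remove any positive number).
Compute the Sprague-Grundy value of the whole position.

Pile A is a plain Nim pile of size 5, so its Grundy value is 5.
Pile B is a plain Nim pile of size 12, so its Grundy value is 12.
Pile C is a plain Nim pile of size 1, so its Grundy value is 1.
By the Sprague-Grundy theorem, the Grundy value of a sum of independent games is the XOR of the component values.
Combined value = 5 XOR 12 XOR 1 = 8.

8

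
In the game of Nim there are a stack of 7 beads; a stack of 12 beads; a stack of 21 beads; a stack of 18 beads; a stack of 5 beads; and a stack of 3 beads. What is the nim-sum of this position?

10

In binary:
  00111  (7)
  01100  (12)
  10101  (21)
  10010  (18)
  00101  (5)
  00011  (3)
  -----
  01010  (10)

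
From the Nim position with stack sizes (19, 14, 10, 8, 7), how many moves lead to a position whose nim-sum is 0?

Nim-sum: 19 XOR 14 XOR 10 XOR 8 XOR 7 = 24.
The overall nim-sum is X = 24. A stack of size p has a winning move iff p XOR X < p (reduce it to p XOR X).
  19: 19 XOR 24 = 11 < 19 — winning move (to 11).
  14: 14 XOR 24 = 22 ≥ 14 — no move.
  10: 10 XOR 24 = 18 ≥ 10 — no move.
  8: 8 XOR 24 = 16 ≥ 8 — no move.
  7: 7 XOR 24 = 31 ≥ 7 — no move.
That gives 1 winning move.

1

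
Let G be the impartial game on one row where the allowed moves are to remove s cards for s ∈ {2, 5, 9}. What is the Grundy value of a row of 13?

Grundy values for subtraction set {2, 5, 9}:
k:     0  1  2  3  4  5  6  7  8  9 10 11 12 13
g(k):  0  0  1  1  0  2  1  0  0  1  1  0  2  1
So g(13) = 1.

1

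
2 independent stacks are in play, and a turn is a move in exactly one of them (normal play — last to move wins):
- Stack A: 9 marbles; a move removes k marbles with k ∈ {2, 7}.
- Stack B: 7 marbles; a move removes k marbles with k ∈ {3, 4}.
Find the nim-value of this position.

0

Grundy values for stack A (subtraction set {2, 7}):
k:     0  1  2  3  4  5  6  7  8  9
g(k):  0  0  1  1  0  0  1  1  2  0
So g(9) = 0.
Grundy values for stack B (subtraction set {3, 4}):
k:     0  1  2  3  4  5  6  7
g(k):  0  0  0  1  1  1  2  0
So g(7) = 0.
By the Sprague-Grundy theorem, the Grundy value of a sum of independent games is the XOR of the component values.
Combined value = 0 ⊕ 0 = 0.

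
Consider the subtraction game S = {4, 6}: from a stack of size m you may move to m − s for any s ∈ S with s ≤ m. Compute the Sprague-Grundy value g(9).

Build the Grundy sequence with g(k) = mex{g(k−s) : s ∈ {4, 6}, s ≤ k}:
k:     0  1  2  3  4  5  6  7  8  9
g(k):  0  0  0  0  1  1  1  1  2  2
So g(9) = 2.

2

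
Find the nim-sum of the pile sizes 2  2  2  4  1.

7

Nim-sum: 2 ⊕ 2 ⊕ 2 ⊕ 4 ⊕ 1 = 7.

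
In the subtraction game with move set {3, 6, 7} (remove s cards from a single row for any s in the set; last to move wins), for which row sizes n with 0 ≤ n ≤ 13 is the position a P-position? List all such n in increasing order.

0, 1, 2, 10, 11, 12

Build the Grundy sequence with g(k) = mex{g(k−s) : s ∈ {3, 6, 7}, s ≤ k}:
k:     0  1  2  3  4  5  6  7  8  9 10 11 12 13
g(k):  0  0  0  1  1  1  2  2  2  3  0  0  0  1
The P-positions (g = 0) in 0..13 are 0, 1, 2, 10, 11, 12.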